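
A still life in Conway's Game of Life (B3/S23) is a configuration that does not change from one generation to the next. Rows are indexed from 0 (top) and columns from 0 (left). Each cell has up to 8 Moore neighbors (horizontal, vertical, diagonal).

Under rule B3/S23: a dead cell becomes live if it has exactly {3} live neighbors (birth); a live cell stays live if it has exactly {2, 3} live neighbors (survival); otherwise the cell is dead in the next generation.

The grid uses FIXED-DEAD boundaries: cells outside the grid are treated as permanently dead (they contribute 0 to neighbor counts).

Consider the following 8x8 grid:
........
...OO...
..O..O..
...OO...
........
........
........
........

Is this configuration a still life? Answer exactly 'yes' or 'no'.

Compute generation 1 and compare to generation 0 (given above):
Generation 1:
........
...OO...
..O..O..
...OO...
........
........
........
........
The grids are IDENTICAL -> still life.

Answer: yes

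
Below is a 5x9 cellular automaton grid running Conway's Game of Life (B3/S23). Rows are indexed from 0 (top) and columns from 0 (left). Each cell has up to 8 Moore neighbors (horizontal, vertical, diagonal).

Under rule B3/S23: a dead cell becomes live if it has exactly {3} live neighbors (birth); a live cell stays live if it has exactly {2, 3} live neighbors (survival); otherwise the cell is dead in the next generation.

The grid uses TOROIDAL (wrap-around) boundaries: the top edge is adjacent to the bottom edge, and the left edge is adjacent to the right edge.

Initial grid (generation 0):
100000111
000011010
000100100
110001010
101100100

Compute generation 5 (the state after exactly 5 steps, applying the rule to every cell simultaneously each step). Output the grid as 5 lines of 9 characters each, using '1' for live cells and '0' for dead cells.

Simulating step by step:
Generation 0 (given above): 17 live cells
Generation 1: 17 live cells
110110000
000011000
000000011
110111011
001001000
Generation 2: 19 live cells
011100000
100111001
000100010
111111010
000001100
Generation 3: 18 live cells
111100100
110000001
000000010
011101011
100001100
Generation 4: 16 live cells
001001110
000000011
000000110
111011011
000001000
Generation 5: 16 live cells
(generation 5 grid is the final answer)

Answer: 000001011
000001001
010001000
110011011
101100000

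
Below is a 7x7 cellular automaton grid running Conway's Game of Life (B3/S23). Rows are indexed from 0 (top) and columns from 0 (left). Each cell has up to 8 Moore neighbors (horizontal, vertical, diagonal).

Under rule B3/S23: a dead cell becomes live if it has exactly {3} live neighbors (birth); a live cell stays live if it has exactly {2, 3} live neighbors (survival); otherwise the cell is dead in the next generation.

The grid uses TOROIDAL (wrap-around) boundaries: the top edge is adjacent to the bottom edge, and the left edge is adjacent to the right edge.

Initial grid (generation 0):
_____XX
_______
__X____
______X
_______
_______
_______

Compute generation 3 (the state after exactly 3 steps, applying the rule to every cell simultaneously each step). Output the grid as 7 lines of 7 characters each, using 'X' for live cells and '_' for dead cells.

Answer: _______
_______
_______
_______
_______
_______
_______

Derivation:
Simulating step by step:
Generation 0 (given above): 4 live cells
Generation 1: 0 live cells
_______
_______
_______
_______
_______
_______
_______
Generation 2: 0 live cells
_______
_______
_______
_______
_______
_______
_______
Generation 3: 0 live cells
(generation 3 grid is the final answer)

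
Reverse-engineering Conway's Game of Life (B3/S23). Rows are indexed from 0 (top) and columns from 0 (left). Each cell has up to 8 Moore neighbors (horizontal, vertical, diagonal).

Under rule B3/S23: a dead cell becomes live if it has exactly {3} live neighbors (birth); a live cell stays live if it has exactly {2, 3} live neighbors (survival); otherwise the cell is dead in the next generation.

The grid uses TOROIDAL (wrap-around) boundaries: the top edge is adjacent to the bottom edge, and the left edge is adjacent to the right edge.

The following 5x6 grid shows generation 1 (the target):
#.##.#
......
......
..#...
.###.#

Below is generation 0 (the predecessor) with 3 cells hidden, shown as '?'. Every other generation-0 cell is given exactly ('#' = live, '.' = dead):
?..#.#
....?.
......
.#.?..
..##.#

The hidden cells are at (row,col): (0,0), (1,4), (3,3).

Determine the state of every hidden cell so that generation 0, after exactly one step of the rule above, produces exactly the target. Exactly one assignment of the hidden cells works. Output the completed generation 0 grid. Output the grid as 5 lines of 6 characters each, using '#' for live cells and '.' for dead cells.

Hidden generation-0 cells (in order): (0,0), (1,4), (3,3).
A hidden cell only influences target cells in its own 3x3 neighborhood. Try each of the 2^3 = 8 assignments, step the completed generation 0 forward once under B3/S23, and compare with the target:
  (0,0)=. (1,4)=. (3,3)=. -> step gives (0,0)='.' but target has '#' -> reject
  (0,0)=. (1,4)=. (3,3)=# -> step gives (0,0)='.' but target has '#' -> reject
  (0,0)=. (1,4)=# (3,3)=. -> step gives (0,0)='.' but target has '#' -> reject
  (0,0)=. (1,4)=# (3,3)=# -> step gives (0,0)='.' but target has '#' -> reject
  (0,0)=# (1,4)=. (3,3)=. -> step reproduces the target at every cell -> ACCEPT
  (0,0)=# (1,4)=. (3,3)=# -> step gives (3,2)='.' but target has '#' -> reject
  (0,0)=# (1,4)=# (3,3)=. -> step gives (1,4)='#' but target has '.' -> reject
  (0,0)=# (1,4)=# (3,3)=# -> step gives (1,4)='#' but target has '.' -> reject
Unique solution: (0,0)=live, (1,4)=dead, (3,3)=dead.
Check: live-neighbor counts of every cell in the completed generation 0:
223242
211122
111000
213221
433242
Applying B3/S23 to generation 0 with these counts gives:
#.##.#
......
......
..#...
.###.#
which matches the target exactly.

Answer: #..#.#
......
......
.#....
..##.#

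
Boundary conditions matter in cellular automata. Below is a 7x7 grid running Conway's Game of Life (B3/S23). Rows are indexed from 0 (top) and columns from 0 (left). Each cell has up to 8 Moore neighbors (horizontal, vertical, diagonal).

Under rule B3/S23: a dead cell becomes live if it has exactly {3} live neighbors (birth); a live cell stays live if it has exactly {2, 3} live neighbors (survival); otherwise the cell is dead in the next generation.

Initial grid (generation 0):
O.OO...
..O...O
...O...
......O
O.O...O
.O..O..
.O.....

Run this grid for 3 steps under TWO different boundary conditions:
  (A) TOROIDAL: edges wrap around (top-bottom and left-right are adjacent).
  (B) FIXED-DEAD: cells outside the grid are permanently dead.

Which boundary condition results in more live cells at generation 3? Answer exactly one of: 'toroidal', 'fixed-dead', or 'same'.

Answer: toroidal

Derivation:
Under TOROIDAL boundary, generation 3:
O..OO..
...O...
O......
OOO...O
.......
.......
.......
Population = 9

Under FIXED-DEAD boundary, generation 3:
.......
.......
.......
.O.....
O.O....
.......
OOO....
Population = 6

Comparison: toroidal=9, fixed-dead=6 -> toroidal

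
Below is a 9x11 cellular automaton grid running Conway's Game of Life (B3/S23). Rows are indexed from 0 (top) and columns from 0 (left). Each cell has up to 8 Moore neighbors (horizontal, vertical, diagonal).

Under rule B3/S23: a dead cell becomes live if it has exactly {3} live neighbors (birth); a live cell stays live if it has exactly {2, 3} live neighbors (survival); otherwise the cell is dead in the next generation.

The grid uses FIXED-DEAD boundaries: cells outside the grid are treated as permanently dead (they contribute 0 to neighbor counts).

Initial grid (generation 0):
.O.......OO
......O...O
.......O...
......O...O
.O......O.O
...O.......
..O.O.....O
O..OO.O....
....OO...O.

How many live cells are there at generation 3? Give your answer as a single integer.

Simulating step by step:
Generation 0 (given above): 22 live cells
Generation 1: 18 live cells
.........OO
.........OO
......OO...
.......O.O.
.........O.
..OO.....O.
..O.OO.....
...........
...OOO.....
Generation 2: 19 live cells
.........OO
........OOO
......OO.OO
......OO...
.........OO
..OOO......
..O.O......
...........
....O......
Generation 3: 13 live cells
........O.O
.......O...
......O...O
......OO...
...O.......
..O.O......
..O.O......
...O.......
...........
Population at generation 3: 13

Answer: 13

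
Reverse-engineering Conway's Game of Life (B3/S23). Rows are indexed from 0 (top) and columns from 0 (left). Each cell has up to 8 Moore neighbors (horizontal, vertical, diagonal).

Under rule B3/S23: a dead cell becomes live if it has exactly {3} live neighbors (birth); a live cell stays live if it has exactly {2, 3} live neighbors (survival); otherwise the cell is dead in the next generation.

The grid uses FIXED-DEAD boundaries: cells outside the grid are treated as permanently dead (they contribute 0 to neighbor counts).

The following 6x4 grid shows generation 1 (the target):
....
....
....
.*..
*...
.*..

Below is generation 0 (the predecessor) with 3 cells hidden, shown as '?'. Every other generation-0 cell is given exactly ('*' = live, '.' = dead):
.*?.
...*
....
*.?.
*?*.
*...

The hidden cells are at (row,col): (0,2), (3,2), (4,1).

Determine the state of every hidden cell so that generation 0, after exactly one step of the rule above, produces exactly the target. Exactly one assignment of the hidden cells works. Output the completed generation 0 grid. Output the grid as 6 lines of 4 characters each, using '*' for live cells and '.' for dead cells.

Hidden generation-0 cells (in order): (0,2), (3,2), (4,1).
A hidden cell only influences target cells in its own 3x3 neighborhood. Try each of the 2^3 = 8 assignments, step the completed generation 0 forward once under B3/S23, and compare with the target:
  (0,2)=. (3,2)=. (4,1)=. -> step reproduces the target at every cell -> ACCEPT
  (0,2)=. (3,2)=. (4,1)=* -> step gives (3,0)='*' but target has '.' -> reject
  (0,2)=. (3,2)=* (4,1)=. -> step gives (3,1)='.' but target has '*' -> reject
  (0,2)=. (3,2)=* (4,1)=* -> step gives (3,0)='*' but target has '.' -> reject
  (0,2)=* (3,2)=. (4,1)=. -> step gives (0,2)='*' but target has '.' -> reject
  (0,2)=* (3,2)=. (4,1)=* -> step gives (0,2)='*' but target has '.' -> reject
  (0,2)=* (3,2)=* (4,1)=. -> step gives (0,2)='*' but target has '.' -> reject
  (0,2)=* (3,2)=* (4,1)=* -> step gives (0,2)='*' but target has '.' -> reject
Unique solution: (0,2)=dead, (3,2)=dead, (4,1)=dead.
Check: live-neighbor counts of every cell in the completed generation 0:
1021
1120
1111
1311
2401
1311
Applying B3/S23 to generation 0 with these counts gives:
....
....
....
.*..
*...
.*..
which matches the target exactly.

Answer: .*..
...*
....
*...
*.*.
*...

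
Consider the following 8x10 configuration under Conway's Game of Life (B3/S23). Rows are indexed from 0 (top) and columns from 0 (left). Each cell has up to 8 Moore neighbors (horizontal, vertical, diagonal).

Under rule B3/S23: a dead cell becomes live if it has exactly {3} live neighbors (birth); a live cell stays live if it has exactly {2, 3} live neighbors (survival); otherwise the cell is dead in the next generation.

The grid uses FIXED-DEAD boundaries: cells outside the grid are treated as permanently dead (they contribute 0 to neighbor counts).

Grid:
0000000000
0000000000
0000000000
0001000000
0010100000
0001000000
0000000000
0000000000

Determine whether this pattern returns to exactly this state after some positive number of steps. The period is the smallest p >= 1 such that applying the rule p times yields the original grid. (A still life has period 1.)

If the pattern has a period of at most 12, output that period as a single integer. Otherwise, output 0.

Answer: 1

Derivation:
Simulating and comparing each generation to the original:
Gen 0 (original, given above): 4 live cells
Gen 1: 4 live cells, MATCHES original -> period = 1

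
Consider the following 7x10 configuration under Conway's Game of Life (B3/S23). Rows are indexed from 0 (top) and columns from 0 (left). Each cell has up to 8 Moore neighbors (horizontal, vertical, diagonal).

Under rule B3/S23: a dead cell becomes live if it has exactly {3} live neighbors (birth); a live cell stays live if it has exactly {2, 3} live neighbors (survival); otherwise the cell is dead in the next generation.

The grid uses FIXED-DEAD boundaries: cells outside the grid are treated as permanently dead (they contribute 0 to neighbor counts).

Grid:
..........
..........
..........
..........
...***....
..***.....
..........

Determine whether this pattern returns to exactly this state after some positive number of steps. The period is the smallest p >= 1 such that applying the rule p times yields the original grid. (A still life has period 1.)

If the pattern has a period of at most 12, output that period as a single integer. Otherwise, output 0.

Simulating and comparing each generation to the original:
Gen 0 (original, given above): 6 live cells
Gen 1: 6 live cells, differs from original
Gen 2: 6 live cells, MATCHES original -> period = 2

Answer: 2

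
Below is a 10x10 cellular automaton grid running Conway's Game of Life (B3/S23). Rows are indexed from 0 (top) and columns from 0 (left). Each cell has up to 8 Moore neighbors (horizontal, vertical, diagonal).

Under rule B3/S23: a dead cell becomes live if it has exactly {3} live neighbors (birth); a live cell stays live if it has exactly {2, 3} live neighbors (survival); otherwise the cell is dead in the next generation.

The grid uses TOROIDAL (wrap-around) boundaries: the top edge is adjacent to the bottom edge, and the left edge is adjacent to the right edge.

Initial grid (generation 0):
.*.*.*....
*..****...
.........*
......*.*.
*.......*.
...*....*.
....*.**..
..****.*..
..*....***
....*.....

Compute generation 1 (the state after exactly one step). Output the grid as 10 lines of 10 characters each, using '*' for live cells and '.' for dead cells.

Simulating step by step:
Generation 0 (given above): 28 live cells
Generation 1: 33 live cells
(generation 1 grid is the final answer)

Answer: ..**..*...
*.**.**...
....*.**.*
.......**.
........*.
........**
..*...***.
..*.**....
..*..****.
..***...*.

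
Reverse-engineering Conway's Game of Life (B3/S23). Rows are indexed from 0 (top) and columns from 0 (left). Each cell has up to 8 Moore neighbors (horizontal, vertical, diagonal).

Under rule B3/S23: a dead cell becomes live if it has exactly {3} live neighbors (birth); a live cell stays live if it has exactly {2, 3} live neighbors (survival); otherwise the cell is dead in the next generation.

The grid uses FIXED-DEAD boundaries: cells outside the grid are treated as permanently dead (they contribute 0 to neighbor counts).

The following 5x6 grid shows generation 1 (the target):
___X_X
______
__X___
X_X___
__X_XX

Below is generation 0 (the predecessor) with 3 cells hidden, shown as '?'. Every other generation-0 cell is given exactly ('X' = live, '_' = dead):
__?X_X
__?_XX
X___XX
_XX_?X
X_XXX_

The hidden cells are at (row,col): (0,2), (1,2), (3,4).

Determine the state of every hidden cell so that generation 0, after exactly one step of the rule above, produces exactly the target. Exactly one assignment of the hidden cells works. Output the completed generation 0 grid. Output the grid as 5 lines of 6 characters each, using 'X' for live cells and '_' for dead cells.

Hidden generation-0 cells (in order): (0,2), (1,2), (3,4).
A hidden cell only influences target cells in its own 3x3 neighborhood. Try each of the 2^3 = 8 assignments, step the completed generation 0 forward once under B3/S23, and compare with the target:
  (0,2)=_ (1,2)=_ (3,4)=_ -> step gives (0,3)='_' but target has 'X' -> reject
  (0,2)=_ (1,2)=_ (3,4)=X -> step gives (0,3)='_' but target has 'X' -> reject
  (0,2)=_ (1,2)=X (3,4)=_ -> step gives (3,5)='X' but target has '_' -> reject
  (0,2)=_ (1,2)=X (3,4)=X -> step reproduces the target at every cell -> ACCEPT
  (0,2)=X (1,2)=_ (3,4)=_ -> step gives (2,1)='X' but target has '_' -> reject
  (0,2)=X (1,2)=_ (3,4)=X -> step gives (2,1)='X' but target has '_' -> reject
  (0,2)=X (1,2)=X (3,4)=_ -> step gives (0,2)='X' but target has '_' -> reject
  (0,2)=X (1,2)=X (3,4)=X -> step gives (0,2)='X' but target has '_' -> reject
Unique solution: (0,2)=dead, (1,2)=live, (3,4)=live.
Check: live-neighbor counts of every cell in the completed generation 0:
012242
121454
143555
343654
143433
Applying B3/S23 to generation 0 with these counts gives:
___X_X
______
__X___
X_X___
__X_XX
which matches the target exactly.

Answer: ___X_X
__X_XX
X___XX
_XX_XX
X_XXX_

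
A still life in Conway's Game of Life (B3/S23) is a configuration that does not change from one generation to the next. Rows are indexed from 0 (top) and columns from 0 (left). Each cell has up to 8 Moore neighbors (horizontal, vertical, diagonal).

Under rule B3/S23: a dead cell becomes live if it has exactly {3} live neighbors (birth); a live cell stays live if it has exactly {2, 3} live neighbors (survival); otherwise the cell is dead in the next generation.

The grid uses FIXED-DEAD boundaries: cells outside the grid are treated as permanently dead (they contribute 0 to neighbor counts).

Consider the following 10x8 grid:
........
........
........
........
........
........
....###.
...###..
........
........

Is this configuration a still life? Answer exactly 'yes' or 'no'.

Compute generation 1 and compare to generation 0 (given above):
Generation 1:
........
........
........
........
........
.....#..
...#..#.
...#..#.
....#...
........
Cell (5,5) differs: gen0=0 vs gen1=1 -> NOT a still life.

Answer: no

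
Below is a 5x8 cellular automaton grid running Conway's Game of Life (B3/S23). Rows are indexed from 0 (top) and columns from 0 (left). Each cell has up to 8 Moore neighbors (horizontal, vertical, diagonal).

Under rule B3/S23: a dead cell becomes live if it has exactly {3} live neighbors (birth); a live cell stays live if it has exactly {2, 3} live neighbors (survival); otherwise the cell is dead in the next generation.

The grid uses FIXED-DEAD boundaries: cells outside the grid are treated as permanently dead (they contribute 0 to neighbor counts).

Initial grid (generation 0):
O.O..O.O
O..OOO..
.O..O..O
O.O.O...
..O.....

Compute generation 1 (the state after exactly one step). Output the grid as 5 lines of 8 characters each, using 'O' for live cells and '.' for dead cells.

Answer: .O.O.OO.
O.OO.O..
OOO.....
..O.....
.O.O....

Derivation:
Simulating step by step:
Generation 0 (given above): 15 live cells
Generation 1: 14 live cells
(generation 1 grid is the final answer)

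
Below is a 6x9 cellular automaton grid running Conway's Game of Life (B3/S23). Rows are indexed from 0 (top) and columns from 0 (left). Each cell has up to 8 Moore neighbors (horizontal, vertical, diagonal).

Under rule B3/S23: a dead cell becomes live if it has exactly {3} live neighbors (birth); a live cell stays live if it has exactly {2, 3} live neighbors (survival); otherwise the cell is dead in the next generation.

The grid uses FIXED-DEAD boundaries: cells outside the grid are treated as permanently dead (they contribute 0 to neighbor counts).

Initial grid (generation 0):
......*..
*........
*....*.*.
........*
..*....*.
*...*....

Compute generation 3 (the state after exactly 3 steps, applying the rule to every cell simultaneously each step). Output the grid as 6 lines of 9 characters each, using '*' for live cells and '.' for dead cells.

Answer: .........
.........
.........
......**.
.........
.........

Derivation:
Simulating step by step:
Generation 0 (given above): 10 live cells
Generation 1: 4 live cells
.........
......*..
.........
......***
.........
.........
Generation 2: 3 live cells
.........
.........
......*..
.......*.
.......*.
.........
Generation 3: 2 live cells
(generation 3 grid is the final answer)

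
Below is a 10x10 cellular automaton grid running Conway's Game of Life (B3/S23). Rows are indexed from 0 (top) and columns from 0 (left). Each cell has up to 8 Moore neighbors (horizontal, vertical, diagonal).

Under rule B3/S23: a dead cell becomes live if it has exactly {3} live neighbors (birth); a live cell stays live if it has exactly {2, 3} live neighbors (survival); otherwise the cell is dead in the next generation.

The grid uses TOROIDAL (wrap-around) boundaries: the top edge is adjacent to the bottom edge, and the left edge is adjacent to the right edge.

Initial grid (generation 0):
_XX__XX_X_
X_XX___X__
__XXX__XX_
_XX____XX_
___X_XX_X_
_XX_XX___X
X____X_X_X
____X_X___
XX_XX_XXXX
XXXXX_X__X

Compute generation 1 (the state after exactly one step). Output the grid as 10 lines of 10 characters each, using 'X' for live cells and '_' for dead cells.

Answer: _____XX_X_
_____X___X
____X_X__X
_X___X___X
X__X_XX_XX
_XXX___X_X
XX_X____XX
_X_XX_____
______X_X_
__________

Derivation:
Simulating step by step:
Generation 0 (given above): 48 live cells
Generation 1: 32 live cells
(generation 1 grid is the final answer)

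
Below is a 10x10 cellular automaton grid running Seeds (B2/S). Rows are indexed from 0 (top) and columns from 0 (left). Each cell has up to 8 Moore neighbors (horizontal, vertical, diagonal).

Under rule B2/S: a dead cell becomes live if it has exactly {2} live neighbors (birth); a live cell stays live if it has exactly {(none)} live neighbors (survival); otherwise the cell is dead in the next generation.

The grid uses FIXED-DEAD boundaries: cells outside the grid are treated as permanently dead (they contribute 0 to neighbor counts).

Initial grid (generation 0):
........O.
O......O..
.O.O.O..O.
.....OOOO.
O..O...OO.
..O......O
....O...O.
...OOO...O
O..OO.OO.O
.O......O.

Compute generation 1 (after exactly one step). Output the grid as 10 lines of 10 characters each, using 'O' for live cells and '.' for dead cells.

Simulating step by step:
Generation 0 (given above): 31 live cells
Generation 1: 28 live cells
(generation 1 grid is the final answer)

Answer: .......O..
.OO.O.O..O
O.O......O
OO.O......
.OO.OO....
.O..O.....
..O.......
..O.......
.O........
O.OOOOO..O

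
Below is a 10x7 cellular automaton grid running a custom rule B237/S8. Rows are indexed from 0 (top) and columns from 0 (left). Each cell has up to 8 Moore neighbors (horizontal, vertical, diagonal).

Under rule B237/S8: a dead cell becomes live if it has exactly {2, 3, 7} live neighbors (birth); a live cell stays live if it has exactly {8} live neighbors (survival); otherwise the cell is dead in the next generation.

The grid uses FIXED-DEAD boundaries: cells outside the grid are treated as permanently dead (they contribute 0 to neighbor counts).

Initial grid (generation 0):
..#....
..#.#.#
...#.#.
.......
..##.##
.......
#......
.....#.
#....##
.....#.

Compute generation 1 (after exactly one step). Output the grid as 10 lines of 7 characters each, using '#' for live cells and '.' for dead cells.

Simulating step by step:
Generation 0 (given above): 16 live cells
Generation 1: 26 live cells
(generation 1 grid is the final answer)

Answer: .#.#.#.
.#...#.
..#.#.#
..##.##
....#..
.######
.......
##..#.#
....#..
....#.#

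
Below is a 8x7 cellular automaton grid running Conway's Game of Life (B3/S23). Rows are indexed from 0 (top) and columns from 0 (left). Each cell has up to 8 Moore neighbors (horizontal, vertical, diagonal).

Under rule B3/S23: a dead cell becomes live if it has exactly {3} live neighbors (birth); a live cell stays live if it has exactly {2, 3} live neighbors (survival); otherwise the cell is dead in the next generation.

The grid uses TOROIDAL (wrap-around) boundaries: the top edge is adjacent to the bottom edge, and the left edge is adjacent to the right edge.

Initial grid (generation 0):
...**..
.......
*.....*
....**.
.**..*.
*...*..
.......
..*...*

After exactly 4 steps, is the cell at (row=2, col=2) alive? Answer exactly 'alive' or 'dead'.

Simulating step by step:
Generation 0 (given above): 13 live cells
Generation 1: 13 live cells
...*...
.......
.....**
**..**.
.*.*.**
.*.....
.......
...*...
Generation 2: 11 live cells
.......
.......
*...***
.**....
.*...**
*.*....
.......
.......
Generation 3: 13 live cells
.......
.....**
**...**
.**.*..
......*
**....*
.......
.......
Generation 4: 12 live cells
.......
.....*.
.**.*..
.**....
..*..**
*.....*
*......
.......

Cell (2,2) at generation 4: 1 -> alive

Answer: alive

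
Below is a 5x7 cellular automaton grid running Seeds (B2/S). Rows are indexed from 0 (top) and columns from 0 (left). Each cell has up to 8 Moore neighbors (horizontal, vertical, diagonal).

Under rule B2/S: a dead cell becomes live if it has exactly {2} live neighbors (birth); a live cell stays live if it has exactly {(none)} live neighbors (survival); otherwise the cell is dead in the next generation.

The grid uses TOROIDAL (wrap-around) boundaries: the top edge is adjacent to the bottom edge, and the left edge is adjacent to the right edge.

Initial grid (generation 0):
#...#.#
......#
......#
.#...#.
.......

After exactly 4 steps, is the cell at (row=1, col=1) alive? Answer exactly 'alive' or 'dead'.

Simulating step by step:
Generation 0 (given above): 7 live cells
Generation 1: 4 live cells
.......
.......
.......
#.....#
.#..#..
Generation 2: 6 live cells
.......
.......
#.....#
.#...#.
.....##
Generation 3: 9 live cells
.....##
#.....#
.#...#.
....#..
#...#..
Generation 4: 10 live cells
.#..#..
.#..#..
....#..
##.#..#
...#...

Cell (1,1) at generation 4: 1 -> alive

Answer: alive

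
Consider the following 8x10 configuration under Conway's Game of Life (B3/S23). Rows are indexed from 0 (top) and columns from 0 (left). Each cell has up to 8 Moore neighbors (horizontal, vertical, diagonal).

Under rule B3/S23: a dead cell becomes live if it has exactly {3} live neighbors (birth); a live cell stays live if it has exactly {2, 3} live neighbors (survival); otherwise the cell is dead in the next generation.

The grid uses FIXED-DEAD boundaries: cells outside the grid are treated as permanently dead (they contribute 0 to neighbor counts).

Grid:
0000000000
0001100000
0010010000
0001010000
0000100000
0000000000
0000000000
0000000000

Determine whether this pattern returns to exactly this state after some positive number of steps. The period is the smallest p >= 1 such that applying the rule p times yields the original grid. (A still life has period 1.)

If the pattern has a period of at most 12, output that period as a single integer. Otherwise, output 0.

Simulating and comparing each generation to the original:
Gen 0 (original, given above): 7 live cells
Gen 1: 7 live cells, MATCHES original -> period = 1

Answer: 1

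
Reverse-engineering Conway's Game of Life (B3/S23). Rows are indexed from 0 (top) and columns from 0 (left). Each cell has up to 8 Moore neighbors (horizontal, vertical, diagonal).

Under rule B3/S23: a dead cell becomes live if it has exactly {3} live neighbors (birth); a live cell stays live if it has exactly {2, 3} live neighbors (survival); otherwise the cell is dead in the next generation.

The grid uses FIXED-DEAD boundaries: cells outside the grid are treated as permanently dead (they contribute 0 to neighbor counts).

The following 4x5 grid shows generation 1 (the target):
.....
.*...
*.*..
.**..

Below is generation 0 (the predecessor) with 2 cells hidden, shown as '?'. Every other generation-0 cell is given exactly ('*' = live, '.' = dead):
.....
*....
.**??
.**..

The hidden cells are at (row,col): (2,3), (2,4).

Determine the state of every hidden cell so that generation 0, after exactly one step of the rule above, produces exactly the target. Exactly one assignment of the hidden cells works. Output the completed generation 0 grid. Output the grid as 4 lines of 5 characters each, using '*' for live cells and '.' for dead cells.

Hidden generation-0 cells (in order): (2,3), (2,4).
A hidden cell only influences target cells in its own 3x3 neighborhood. Try each of the 2^2 = 4 assignments, step the completed generation 0 forward once under B3/S23, and compare with the target:
  (2,3)=. (2,4)=. -> step reproduces the target at every cell -> ACCEPT
  (2,3)=. (2,4)=* -> step gives (2,3)='*' but target has '.' -> reject
  (2,3)=* (2,4)=. -> step gives (1,2)='*' but target has '.' -> reject
  (2,3)=* (2,4)=* -> step gives (1,2)='*' but target has '.' -> reject
Unique solution: (2,3)=dead, (2,4)=dead.
Check: live-neighbor counts of every cell in the completed generation 0:
11000
13210
34320
23320
Applying B3/S23 to generation 0 with these counts gives:
.....
.*...
*.*..
.**..
which matches the target exactly.

Answer: .....
*....
.**..
.**..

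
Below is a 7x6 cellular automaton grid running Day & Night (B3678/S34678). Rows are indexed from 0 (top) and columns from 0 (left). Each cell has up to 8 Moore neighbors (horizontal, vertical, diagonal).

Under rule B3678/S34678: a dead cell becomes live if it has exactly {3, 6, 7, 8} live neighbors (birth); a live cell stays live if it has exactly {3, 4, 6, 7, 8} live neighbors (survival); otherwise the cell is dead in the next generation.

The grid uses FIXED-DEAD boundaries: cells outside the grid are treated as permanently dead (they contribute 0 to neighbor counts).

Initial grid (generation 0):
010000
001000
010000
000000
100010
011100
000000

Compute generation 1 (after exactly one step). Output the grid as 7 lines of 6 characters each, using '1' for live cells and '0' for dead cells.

Simulating step by step:
Generation 0 (given above): 8 live cells
Generation 1: 5 live cells
(generation 1 grid is the final answer)

Answer: 000000
010000
000000
000000
011100
000000
001000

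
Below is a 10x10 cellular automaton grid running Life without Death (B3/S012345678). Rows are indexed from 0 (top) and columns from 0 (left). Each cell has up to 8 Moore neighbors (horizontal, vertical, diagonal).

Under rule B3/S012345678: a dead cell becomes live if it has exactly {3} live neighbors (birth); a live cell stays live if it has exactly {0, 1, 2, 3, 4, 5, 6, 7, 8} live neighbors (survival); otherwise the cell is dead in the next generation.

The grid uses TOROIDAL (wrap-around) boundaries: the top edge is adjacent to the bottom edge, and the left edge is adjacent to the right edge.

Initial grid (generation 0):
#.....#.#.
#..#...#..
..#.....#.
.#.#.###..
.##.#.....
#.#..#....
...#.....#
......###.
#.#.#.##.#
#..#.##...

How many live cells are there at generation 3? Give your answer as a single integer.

Answer: 67

Derivation:
Simulating step by step:
Generation 0 (given above): 34 live cells
Generation 1: 55 live cells
##..###.#.
##.#...##.
.####...#.
.#.#####..
###.#.....
#.#.##....
...#..####
#..#.####.
#####.##.#
#..####.#.
Generation 2: 63 live cells
##..###.#.
##.#..###.
.####...##
.#.#####..
###.#.....
#.#.#####.
####..####
#..#.####.
#####.##.#
#..####.#.
Generation 3: 67 live cells
##..###.#.
##.#..###.
.####...##
.#.#######
###.#...##
#.#.#####.
####..####
#..#.####.
#####.##.#
#..####.#.
Population at generation 3: 67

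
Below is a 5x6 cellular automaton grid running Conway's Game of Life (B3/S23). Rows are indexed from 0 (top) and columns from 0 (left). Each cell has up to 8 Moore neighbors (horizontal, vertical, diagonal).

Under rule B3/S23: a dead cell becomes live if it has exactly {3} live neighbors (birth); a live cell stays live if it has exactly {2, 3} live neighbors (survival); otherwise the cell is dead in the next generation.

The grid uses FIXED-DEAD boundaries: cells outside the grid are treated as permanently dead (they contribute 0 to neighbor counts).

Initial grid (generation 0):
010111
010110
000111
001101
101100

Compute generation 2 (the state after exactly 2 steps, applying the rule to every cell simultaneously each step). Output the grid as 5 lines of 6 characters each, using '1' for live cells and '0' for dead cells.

Answer: 000000
000010
000000
010101
011110

Derivation:
Simulating step by step:
Generation 0 (given above): 16 live cells
Generation 1: 9 live cells
000101
000000
000001
010001
011110
Generation 2: 8 live cells
(generation 2 grid is the final answer)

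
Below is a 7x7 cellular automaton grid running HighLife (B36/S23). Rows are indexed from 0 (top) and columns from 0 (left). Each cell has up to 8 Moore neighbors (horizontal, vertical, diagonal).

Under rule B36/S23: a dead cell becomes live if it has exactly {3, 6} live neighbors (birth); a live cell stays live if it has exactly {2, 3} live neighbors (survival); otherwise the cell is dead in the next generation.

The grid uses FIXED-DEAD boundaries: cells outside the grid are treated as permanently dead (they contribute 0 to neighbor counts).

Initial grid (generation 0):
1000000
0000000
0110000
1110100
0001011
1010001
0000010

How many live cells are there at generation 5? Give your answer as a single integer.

Simulating step by step:
Generation 0 (given above): 14 live cells
Generation 1: 14 live cells
0000000
0100000
1011000
1000110
1001111
0000101
0000000
Generation 2: 14 live cells
0000000
0110000
1011100
1010001
0001001
0001101
0000000
Generation 3: 14 live cells
0000000
0110000
1100000
0010110
0011101
0001110
0000000
Generation 4: 14 live cells
0000000
1110000
1001000
0010110
0010011
0010010
0000100
Generation 5: 19 live cells
0100000
1110000
1001100
0110111
0110001
0001111
0000000
Population at generation 5: 19

Answer: 19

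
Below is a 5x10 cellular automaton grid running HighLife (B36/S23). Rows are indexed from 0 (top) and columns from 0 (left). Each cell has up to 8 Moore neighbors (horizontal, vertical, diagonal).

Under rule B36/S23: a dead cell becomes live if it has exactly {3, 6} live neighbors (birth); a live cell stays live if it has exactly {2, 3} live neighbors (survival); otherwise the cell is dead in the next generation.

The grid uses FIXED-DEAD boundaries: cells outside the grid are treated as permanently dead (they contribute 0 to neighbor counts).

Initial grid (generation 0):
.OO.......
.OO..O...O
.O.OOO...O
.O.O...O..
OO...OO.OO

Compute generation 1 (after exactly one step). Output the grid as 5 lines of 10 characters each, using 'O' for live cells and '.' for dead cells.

Simulating step by step:
Generation 0 (given above): 20 live cells
Generation 1: 21 live cells
(generation 1 grid is the final answer)

Answer: .OO.......
O....O....
OOOO.OO.O.
.O.O...O.O
OOO...OOO.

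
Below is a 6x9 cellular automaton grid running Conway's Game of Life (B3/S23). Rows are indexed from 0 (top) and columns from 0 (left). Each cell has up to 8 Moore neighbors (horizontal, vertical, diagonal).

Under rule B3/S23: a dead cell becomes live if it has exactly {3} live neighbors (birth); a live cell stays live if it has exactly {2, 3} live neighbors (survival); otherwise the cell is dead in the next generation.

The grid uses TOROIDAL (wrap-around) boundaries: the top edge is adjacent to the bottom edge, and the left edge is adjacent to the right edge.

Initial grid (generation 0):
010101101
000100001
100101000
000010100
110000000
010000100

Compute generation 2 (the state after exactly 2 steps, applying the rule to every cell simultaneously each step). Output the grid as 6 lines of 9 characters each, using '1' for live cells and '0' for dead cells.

Simulating step by step:
Generation 0 (given above): 16 live cells
Generation 1: 21 live cells
000011100
000101111
000101000
110011000
110001000
010001110
Generation 2: 18 live cells
(generation 2 grid is the final answer)

Answer: 000000001
000100010
101100011
111001100
001000001
110000010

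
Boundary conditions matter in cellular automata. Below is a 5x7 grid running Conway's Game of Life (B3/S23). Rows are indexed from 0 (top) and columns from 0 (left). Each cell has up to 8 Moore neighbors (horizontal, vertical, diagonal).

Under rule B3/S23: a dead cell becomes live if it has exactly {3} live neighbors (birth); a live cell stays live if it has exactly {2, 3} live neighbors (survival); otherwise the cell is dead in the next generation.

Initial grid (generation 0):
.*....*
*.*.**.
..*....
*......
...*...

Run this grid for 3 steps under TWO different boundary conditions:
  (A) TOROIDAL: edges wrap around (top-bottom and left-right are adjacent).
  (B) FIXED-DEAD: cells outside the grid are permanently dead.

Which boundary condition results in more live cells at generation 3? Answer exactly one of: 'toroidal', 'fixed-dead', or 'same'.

Answer: toroidal

Derivation:
Under TOROIDAL boundary, generation 3:
...**..
...****
...****
*......
...**..
Population = 13

Under FIXED-DEAD boundary, generation 3:
..*....
.*.....
..*.*..
...*...
.......
Population = 5

Comparison: toroidal=13, fixed-dead=5 -> toroidal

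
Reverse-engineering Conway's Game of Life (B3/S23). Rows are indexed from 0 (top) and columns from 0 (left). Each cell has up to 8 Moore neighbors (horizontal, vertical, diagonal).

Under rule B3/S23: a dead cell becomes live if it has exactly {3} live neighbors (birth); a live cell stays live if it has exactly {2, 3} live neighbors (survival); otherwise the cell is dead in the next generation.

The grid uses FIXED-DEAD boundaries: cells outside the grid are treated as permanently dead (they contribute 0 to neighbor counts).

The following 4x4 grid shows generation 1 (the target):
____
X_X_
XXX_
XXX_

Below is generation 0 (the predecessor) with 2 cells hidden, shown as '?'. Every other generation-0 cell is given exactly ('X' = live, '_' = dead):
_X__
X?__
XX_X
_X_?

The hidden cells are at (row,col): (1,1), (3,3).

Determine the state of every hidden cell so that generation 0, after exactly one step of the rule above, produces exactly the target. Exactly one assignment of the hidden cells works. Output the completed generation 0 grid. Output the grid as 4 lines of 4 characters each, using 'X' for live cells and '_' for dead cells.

Answer: _X__
X___
XX_X
_X__

Derivation:
Hidden generation-0 cells (in order): (1,1), (3,3).
A hidden cell only influences target cells in its own 3x3 neighborhood. Try each of the 2^2 = 4 assignments, step the completed generation 0 forward once under B3/S23, and compare with the target:
  (1,1)=_ (3,3)=_ -> step reproduces the target at every cell -> ACCEPT
  (1,1)=_ (3,3)=X -> step gives (2,2)='_' but target has 'X' -> reject
  (1,1)=X (3,3)=_ -> step gives (0,0)='X' but target has '_' -> reject
  (1,1)=X (3,3)=X -> step gives (0,0)='X' but target has '_' -> reject
Unique solution: (1,1)=dead, (3,3)=dead.
Check: live-neighbor counts of every cell in the completed generation 0:
2110
3431
3330
3231
Applying B3/S23 to generation 0 with these counts gives:
____
X_X_
XXX_
XXX_
which matches the target exactly.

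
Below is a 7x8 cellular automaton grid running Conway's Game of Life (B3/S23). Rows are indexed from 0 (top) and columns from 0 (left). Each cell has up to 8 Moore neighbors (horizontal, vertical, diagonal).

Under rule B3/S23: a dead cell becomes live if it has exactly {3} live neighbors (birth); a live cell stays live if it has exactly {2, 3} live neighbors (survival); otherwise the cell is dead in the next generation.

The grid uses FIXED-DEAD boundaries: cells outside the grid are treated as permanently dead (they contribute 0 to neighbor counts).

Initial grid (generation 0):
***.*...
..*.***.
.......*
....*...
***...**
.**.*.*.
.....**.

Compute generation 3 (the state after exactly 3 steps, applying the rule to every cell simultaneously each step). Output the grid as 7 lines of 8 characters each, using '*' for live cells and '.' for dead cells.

Simulating step by step:
Generation 0 (given above): 21 live cells
Generation 1: 22 live cells
.**.*...
..*.***.
...**.*.
.*....**
*.*...**
*.**....
.....**.
Generation 2: 21 live cells
.**.*...
.**...*.
..***...
.***....
*.**..**
..**.*.*
........
Generation 3: 13 live cells
(generation 3 grid is the final answer)

Answer: .***....
....**..
....*...
........
......**
.****..*
........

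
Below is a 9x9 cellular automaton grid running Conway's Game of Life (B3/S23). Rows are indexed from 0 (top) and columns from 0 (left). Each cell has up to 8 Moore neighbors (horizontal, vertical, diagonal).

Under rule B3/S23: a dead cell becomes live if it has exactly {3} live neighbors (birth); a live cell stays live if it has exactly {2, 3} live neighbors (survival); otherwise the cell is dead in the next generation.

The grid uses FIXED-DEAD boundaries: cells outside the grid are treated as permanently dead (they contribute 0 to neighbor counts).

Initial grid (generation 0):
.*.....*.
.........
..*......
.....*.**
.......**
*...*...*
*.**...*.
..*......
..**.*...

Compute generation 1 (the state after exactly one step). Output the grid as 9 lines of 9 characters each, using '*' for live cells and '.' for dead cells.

Simulating step by step:
Generation 0 (given above): 19 live cells
Generation 1: 12 live cells
(generation 1 grid is the final answer)

Answer: .........
.........
.........
......***
......*..
.*.*....*
..**.....
....*....
..**.....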